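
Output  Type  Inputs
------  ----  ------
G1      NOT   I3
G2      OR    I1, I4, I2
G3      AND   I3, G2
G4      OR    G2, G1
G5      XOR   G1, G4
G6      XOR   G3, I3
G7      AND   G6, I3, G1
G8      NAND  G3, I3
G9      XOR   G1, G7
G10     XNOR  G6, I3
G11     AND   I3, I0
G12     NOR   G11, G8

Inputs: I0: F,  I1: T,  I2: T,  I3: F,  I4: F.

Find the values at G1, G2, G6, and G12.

G1 = T; G2 = T; G6 = F; G12 = F

G1 = NOT I3 = NOT F = T
G2 = I1 OR I4 OR I2 = T OR F OR T = T
G3 = I3 AND G2 = F AND T = F
G6 = G3 XOR I3 = F XOR F = F
G8 = G3 NAND I3 = F NAND F = T
G11 = I3 AND I0 = F AND F = F
G12 = G11 NOR G8 = F NOR T = F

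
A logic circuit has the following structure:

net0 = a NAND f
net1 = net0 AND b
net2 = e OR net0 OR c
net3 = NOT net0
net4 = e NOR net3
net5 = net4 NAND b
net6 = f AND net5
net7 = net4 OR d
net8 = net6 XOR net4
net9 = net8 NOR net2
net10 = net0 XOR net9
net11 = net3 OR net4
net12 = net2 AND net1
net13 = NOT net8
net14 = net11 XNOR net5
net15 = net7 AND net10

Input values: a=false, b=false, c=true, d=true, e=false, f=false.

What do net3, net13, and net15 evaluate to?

net3 = false, net13 = false, net15 = true

net0 = a NAND f = false NAND false = true
net2 = e OR net0 OR c = false OR true OR true = true
net3 = NOT net0 = NOT true = false
net4 = e NOR net3 = false NOR false = true
net5 = net4 NAND b = true NAND false = true
net6 = f AND net5 = false AND true = false
net7 = net4 OR d = true OR true = true
net8 = net6 XOR net4 = false XOR true = true
net9 = net8 NOR net2 = true NOR true = false
net10 = net0 XOR net9 = true XOR false = true
net13 = NOT net8 = NOT true = false
net15 = net7 AND net10 = true AND true = true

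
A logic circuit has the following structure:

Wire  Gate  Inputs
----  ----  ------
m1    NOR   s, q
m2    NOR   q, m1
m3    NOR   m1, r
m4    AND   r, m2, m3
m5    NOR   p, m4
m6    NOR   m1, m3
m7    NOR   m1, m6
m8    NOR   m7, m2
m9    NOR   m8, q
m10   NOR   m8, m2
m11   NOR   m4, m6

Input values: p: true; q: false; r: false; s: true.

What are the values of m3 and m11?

m1 = s NOR q = true NOR false = false
m2 = q NOR m1 = false NOR false = true
m3 = m1 NOR r = false NOR false = true
m4 = r AND m2 AND m3 = false AND true AND true = false
m6 = m1 NOR m3 = false NOR true = false
m11 = m4 NOR m6 = false NOR false = true

m3 = true, m11 = true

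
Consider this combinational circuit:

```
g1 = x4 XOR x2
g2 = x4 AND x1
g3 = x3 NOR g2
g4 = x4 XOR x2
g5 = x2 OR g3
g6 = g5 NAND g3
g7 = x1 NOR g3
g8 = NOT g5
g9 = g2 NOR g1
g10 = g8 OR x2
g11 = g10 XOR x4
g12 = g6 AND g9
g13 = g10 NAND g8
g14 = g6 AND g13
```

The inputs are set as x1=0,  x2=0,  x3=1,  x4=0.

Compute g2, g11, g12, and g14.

g2 = 0  g11 = 1  g12 = 1  g14 = 0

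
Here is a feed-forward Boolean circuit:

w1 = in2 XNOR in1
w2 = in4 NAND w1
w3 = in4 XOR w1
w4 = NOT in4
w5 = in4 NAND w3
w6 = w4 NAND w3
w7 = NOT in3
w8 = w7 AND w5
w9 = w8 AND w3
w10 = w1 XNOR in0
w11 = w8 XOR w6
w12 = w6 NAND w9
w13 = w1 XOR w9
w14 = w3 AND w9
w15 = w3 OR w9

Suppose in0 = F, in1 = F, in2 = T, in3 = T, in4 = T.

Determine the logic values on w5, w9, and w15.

w5 = F  w9 = F  w15 = T

w1 = in2 XNOR in1 = T XNOR F = F
w3 = in4 XOR w1 = T XOR F = T
w5 = in4 NAND w3 = T NAND T = F
w7 = NOT in3 = NOT T = F
w8 = w7 AND w5 = F AND F = F
w9 = w8 AND w3 = F AND T = F
w15 = w3 OR w9 = T OR F = T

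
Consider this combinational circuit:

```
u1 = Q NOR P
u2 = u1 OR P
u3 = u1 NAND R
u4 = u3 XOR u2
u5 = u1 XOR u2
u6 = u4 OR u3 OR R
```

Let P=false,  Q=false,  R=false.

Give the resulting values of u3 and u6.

u3 = true, u6 = true

u1 = Q NOR P = false NOR false = true
u2 = u1 OR P = true OR false = true
u3 = u1 NAND R = true NAND false = true
u4 = u3 XOR u2 = true XOR true = false
u6 = u4 OR u3 OR R = false OR true OR false = true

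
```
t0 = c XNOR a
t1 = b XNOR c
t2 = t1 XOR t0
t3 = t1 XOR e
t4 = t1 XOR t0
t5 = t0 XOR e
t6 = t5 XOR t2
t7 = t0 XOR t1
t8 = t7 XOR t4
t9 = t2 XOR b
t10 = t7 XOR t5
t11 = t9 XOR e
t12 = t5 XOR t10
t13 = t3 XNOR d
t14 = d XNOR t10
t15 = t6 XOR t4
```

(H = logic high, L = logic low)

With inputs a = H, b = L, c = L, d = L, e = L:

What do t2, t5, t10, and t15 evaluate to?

t0 = c XNOR a = L XNOR H = L
t1 = b XNOR c = L XNOR L = H
t2 = t1 XOR t0 = H XOR L = H
t4 = t1 XOR t0 = H XOR L = H
t5 = t0 XOR e = L XOR L = L
t6 = t5 XOR t2 = L XOR H = H
t7 = t0 XOR t1 = L XOR H = H
t10 = t7 XOR t5 = H XOR L = H
t15 = t6 XOR t4 = H XOR H = L

t2 = H, t5 = L, t10 = H, t15 = L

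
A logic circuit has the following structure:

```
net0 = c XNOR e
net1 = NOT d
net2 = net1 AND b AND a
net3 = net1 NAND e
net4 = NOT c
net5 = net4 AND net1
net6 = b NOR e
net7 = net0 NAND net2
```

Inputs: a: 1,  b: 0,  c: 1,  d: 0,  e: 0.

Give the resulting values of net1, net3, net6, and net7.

net1 = 1, net3 = 1, net6 = 1, net7 = 1

net0 = c XNOR e = 1 XNOR 0 = 0
net1 = NOT d = NOT 0 = 1
net2 = net1 AND b AND a = 1 AND 0 AND 1 = 0
net3 = net1 NAND e = 1 NAND 0 = 1
net6 = b NOR e = 0 NOR 0 = 1
net7 = net0 NAND net2 = 0 NAND 0 = 1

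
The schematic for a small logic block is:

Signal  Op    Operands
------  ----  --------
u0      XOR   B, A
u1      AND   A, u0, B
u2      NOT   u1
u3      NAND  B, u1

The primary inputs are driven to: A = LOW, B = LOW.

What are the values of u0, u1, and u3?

u0 = LOW  u1 = LOW  u3 = HIGH

u0 = B XOR A = LOW XOR LOW = LOW
u1 = A AND u0 AND B = LOW AND LOW AND LOW = LOW
u3 = B NAND u1 = LOW NAND LOW = HIGH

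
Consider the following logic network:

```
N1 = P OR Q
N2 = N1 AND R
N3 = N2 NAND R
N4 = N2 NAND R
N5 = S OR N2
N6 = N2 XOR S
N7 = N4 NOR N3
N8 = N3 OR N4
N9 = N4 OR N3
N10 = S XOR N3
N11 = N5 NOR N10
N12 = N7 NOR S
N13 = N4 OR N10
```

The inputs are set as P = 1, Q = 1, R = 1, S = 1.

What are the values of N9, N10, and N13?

N1 = P OR Q = 1 OR 1 = 1
N2 = N1 AND R = 1 AND 1 = 1
N3 = N2 NAND R = 1 NAND 1 = 0
N4 = N2 NAND R = 1 NAND 1 = 0
N9 = N4 OR N3 = 0 OR 0 = 0
N10 = S XOR N3 = 1 XOR 0 = 1
N13 = N4 OR N10 = 0 OR 1 = 1

N9 = 0  N10 = 1  N13 = 1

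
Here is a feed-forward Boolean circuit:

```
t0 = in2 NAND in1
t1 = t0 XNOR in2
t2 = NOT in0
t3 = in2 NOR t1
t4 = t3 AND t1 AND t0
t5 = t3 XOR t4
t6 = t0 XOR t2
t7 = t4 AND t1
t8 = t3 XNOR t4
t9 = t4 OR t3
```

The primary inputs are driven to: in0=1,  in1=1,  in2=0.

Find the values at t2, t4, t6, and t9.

t2 = 0  t4 = 0  t6 = 1  t9 = 1

t0 = in2 NAND in1 = 0 NAND 1 = 1
t1 = t0 XNOR in2 = 1 XNOR 0 = 0
t2 = NOT in0 = NOT 1 = 0
t3 = in2 NOR t1 = 0 NOR 0 = 1
t4 = t3 AND t1 AND t0 = 1 AND 0 AND 1 = 0
t6 = t0 XOR t2 = 1 XOR 0 = 1
t9 = t4 OR t3 = 0 OR 1 = 1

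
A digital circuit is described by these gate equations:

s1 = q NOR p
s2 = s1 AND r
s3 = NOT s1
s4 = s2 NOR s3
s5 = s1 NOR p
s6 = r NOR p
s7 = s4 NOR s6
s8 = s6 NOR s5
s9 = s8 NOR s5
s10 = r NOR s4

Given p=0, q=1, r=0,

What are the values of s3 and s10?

s1 = q NOR p = 1 NOR 0 = 0
s2 = s1 AND r = 0 AND 0 = 0
s3 = NOT s1 = NOT 0 = 1
s4 = s2 NOR s3 = 0 NOR 1 = 0
s10 = r NOR s4 = 0 NOR 0 = 1

s3 = 1; s10 = 1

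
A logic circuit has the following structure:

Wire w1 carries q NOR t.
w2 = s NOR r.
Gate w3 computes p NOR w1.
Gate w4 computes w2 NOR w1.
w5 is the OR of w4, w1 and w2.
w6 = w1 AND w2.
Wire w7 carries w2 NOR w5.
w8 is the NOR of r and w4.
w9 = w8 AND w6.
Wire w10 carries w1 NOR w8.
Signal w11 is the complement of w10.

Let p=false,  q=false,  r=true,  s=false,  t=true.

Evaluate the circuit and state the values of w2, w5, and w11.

w1 = q NOR t = false NOR true = false
w2 = s NOR r = false NOR true = false
w4 = w2 NOR w1 = false NOR false = true
w5 = w4 OR w1 OR w2 = true OR false OR false = true
w8 = r NOR w4 = true NOR true = false
w10 = w1 NOR w8 = false NOR false = true
w11 = NOT w10 = NOT true = false

w2 = false; w5 = true; w11 = false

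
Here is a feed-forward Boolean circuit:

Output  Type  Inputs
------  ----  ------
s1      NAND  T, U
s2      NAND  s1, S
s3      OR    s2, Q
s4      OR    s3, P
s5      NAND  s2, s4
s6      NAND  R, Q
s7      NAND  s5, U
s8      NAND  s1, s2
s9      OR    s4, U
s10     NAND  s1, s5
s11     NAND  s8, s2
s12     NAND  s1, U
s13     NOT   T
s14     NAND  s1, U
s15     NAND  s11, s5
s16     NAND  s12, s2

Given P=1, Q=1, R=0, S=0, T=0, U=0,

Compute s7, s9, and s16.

s7 = 1  s9 = 1  s16 = 0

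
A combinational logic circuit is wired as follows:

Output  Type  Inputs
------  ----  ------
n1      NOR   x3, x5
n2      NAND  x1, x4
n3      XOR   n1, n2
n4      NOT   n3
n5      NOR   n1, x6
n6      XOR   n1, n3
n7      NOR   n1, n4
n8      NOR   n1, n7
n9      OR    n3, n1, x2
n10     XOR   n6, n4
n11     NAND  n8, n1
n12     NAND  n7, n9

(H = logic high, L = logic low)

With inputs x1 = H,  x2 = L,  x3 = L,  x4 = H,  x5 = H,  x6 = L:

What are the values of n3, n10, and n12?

n3 = L; n10 = H; n12 = H

n1 = x3 NOR x5 = L NOR H = L
n2 = x1 NAND x4 = H NAND H = L
n3 = n1 XOR n2 = L XOR L = L
n4 = NOT n3 = NOT L = H
n6 = n1 XOR n3 = L XOR L = L
n7 = n1 NOR n4 = L NOR H = L
n9 = n3 OR n1 OR x2 = L OR L OR L = L
n10 = n6 XOR n4 = L XOR H = H
n12 = n7 NAND n9 = L NAND L = H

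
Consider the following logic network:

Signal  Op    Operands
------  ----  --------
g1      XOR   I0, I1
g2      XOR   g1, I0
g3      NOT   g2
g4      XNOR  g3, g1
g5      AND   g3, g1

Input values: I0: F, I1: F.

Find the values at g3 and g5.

g3 = T, g5 = F

g1 = I0 XOR I1 = F XOR F = F
g2 = g1 XOR I0 = F XOR F = F
g3 = NOT g2 = NOT F = T
g5 = g3 AND g1 = T AND F = F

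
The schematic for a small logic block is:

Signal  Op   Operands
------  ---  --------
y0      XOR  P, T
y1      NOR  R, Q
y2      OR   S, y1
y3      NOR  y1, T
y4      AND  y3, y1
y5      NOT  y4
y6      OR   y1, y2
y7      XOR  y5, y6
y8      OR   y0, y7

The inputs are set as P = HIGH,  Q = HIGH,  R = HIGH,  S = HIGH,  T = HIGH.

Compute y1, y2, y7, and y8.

y1 = LOW, y2 = HIGH, y7 = LOW, y8 = LOW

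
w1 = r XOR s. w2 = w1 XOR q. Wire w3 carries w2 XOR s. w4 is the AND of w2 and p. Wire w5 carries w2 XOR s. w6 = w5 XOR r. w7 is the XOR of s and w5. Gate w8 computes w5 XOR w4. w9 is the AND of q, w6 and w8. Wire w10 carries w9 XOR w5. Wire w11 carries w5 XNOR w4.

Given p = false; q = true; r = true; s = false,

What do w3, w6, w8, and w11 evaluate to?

w3 = false, w6 = true, w8 = false, w11 = true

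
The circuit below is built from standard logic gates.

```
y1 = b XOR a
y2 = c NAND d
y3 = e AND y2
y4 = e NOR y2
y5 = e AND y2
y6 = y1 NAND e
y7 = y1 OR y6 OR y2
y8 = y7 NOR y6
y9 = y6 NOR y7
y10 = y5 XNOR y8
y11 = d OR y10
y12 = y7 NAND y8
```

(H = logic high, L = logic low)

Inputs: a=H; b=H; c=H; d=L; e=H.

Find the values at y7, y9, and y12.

y1 = b XOR a = H XOR H = L
y2 = c NAND d = H NAND L = H
y6 = y1 NAND e = L NAND H = H
y7 = y1 OR y6 OR y2 = L OR H OR H = H
y8 = y7 NOR y6 = H NOR H = L
y9 = y6 NOR y7 = H NOR H = L
y12 = y7 NAND y8 = H NAND L = H

y7 = H; y9 = L; y12 = H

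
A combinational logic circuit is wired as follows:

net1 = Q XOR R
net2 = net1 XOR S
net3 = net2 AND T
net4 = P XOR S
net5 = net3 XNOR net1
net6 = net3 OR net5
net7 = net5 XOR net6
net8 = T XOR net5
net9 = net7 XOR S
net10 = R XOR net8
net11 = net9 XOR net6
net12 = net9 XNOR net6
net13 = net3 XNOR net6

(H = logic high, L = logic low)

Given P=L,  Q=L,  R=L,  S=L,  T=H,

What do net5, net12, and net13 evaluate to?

net5 = H, net12 = L, net13 = L

net1 = Q XOR R = L XOR L = L
net2 = net1 XOR S = L XOR L = L
net3 = net2 AND T = L AND H = L
net5 = net3 XNOR net1 = L XNOR L = H
net6 = net3 OR net5 = L OR H = H
net7 = net5 XOR net6 = H XOR H = L
net9 = net7 XOR S = L XOR L = L
net12 = net9 XNOR net6 = L XNOR H = L
net13 = net3 XNOR net6 = L XNOR H = L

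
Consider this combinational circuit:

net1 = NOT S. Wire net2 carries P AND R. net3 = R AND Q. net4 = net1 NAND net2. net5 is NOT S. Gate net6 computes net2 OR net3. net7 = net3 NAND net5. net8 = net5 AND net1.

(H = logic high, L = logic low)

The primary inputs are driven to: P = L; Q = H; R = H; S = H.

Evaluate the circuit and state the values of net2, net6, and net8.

net2 = L; net6 = H; net8 = L

net1 = NOT S = NOT H = L
net2 = P AND R = L AND H = L
net3 = R AND Q = H AND H = H
net5 = NOT S = NOT H = L
net6 = net2 OR net3 = L OR H = H
net8 = net5 AND net1 = L AND L = L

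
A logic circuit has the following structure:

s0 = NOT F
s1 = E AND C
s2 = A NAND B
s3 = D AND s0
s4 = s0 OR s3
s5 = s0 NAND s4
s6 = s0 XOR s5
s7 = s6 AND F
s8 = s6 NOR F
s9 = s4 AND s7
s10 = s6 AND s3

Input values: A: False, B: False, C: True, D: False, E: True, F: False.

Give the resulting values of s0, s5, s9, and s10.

s0 = True, s5 = False, s9 = False, s10 = False

s0 = NOT F = NOT False = True
s3 = D AND s0 = False AND True = False
s4 = s0 OR s3 = True OR False = True
s5 = s0 NAND s4 = True NAND True = False
s6 = s0 XOR s5 = True XOR False = True
s7 = s6 AND F = True AND False = False
s9 = s4 AND s7 = True AND False = False
s10 = s6 AND s3 = True AND False = False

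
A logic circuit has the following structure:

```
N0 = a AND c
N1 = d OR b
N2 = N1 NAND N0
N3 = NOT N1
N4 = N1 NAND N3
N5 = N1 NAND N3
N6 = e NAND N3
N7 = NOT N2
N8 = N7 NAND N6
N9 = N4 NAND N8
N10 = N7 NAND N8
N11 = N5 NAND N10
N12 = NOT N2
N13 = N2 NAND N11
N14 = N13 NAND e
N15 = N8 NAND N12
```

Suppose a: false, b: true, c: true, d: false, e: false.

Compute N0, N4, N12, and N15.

N0 = false, N4 = true, N12 = false, N15 = true

N0 = a AND c = false AND true = false
N1 = d OR b = false OR true = true
N2 = N1 NAND N0 = true NAND false = true
N3 = NOT N1 = NOT true = false
N4 = N1 NAND N3 = true NAND false = true
N6 = e NAND N3 = false NAND false = true
N7 = NOT N2 = NOT true = false
N8 = N7 NAND N6 = false NAND true = true
N12 = NOT N2 = NOT true = false
N15 = N8 NAND N12 = true NAND false = true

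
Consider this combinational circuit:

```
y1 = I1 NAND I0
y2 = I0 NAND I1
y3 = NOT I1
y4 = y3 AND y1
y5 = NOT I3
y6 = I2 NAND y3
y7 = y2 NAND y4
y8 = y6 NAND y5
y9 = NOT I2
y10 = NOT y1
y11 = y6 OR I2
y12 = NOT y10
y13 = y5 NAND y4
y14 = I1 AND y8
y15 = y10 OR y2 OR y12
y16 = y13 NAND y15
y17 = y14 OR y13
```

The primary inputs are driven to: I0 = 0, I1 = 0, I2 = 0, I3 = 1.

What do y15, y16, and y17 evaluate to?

y15 = 1; y16 = 0; y17 = 1

y1 = I1 NAND I0 = 0 NAND 0 = 1
y2 = I0 NAND I1 = 0 NAND 0 = 1
y3 = NOT I1 = NOT 0 = 1
y4 = y3 AND y1 = 1 AND 1 = 1
y5 = NOT I3 = NOT 1 = 0
y6 = I2 NAND y3 = 0 NAND 1 = 1
y8 = y6 NAND y5 = 1 NAND 0 = 1
y10 = NOT y1 = NOT 1 = 0
y12 = NOT y10 = NOT 0 = 1
y13 = y5 NAND y4 = 0 NAND 1 = 1
y14 = I1 AND y8 = 0 AND 1 = 0
y15 = y10 OR y2 OR y12 = 0 OR 1 OR 1 = 1
y16 = y13 NAND y15 = 1 NAND 1 = 0
y17 = y14 OR y13 = 0 OR 1 = 1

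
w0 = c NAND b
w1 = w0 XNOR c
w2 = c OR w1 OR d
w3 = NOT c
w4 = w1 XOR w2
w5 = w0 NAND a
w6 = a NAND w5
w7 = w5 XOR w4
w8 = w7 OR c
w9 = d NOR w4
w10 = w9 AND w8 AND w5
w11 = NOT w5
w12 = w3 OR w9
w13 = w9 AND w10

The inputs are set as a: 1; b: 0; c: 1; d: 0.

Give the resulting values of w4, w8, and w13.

w4 = 0, w8 = 1, w13 = 0

w0 = c NAND b = 1 NAND 0 = 1
w1 = w0 XNOR c = 1 XNOR 1 = 1
w2 = c OR w1 OR d = 1 OR 1 OR 0 = 1
w4 = w1 XOR w2 = 1 XOR 1 = 0
w5 = w0 NAND a = 1 NAND 1 = 0
w7 = w5 XOR w4 = 0 XOR 0 = 0
w8 = w7 OR c = 0 OR 1 = 1
w9 = d NOR w4 = 0 NOR 0 = 1
w10 = w9 AND w8 AND w5 = 1 AND 1 AND 0 = 0
w13 = w9 AND w10 = 1 AND 0 = 0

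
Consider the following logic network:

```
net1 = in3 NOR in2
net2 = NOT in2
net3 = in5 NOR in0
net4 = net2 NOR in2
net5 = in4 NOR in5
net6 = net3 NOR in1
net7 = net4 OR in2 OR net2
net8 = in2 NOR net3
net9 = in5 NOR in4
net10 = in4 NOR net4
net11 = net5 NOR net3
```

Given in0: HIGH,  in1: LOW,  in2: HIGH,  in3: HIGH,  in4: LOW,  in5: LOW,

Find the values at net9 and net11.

net9 = HIGH, net11 = LOW

net3 = in5 NOR in0 = LOW NOR HIGH = LOW
net5 = in4 NOR in5 = LOW NOR LOW = HIGH
net9 = in5 NOR in4 = LOW NOR LOW = HIGH
net11 = net5 NOR net3 = HIGH NOR LOW = LOW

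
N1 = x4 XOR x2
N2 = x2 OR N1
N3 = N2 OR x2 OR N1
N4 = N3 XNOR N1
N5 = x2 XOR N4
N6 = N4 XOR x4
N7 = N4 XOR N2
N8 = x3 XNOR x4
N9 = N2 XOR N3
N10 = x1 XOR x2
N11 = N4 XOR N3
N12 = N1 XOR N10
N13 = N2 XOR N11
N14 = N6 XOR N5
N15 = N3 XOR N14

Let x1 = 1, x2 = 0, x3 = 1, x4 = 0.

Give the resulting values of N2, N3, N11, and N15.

N2 = 0  N3 = 0  N11 = 1  N15 = 0

N1 = x4 XOR x2 = 0 XOR 0 = 0
N2 = x2 OR N1 = 0 OR 0 = 0
N3 = N2 OR x2 OR N1 = 0 OR 0 OR 0 = 0
N4 = N3 XNOR N1 = 0 XNOR 0 = 1
N5 = x2 XOR N4 = 0 XOR 1 = 1
N6 = N4 XOR x4 = 1 XOR 0 = 1
N11 = N4 XOR N3 = 1 XOR 0 = 1
N14 = N6 XOR N5 = 1 XOR 1 = 0
N15 = N3 XOR N14 = 0 XOR 0 = 0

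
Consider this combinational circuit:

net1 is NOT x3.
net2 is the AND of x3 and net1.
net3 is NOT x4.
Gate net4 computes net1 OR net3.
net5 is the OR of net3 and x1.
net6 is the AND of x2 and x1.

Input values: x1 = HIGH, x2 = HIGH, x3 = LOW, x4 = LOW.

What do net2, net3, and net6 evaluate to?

net2 = LOW, net3 = HIGH, net6 = HIGH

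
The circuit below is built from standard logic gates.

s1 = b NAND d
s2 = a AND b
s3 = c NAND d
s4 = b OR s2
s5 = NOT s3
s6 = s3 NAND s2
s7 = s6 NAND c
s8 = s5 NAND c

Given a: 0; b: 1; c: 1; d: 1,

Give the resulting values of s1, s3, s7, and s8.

s1 = 0; s3 = 0; s7 = 0; s8 = 0

s1 = b NAND d = 1 NAND 1 = 0
s2 = a AND b = 0 AND 1 = 0
s3 = c NAND d = 1 NAND 1 = 0
s5 = NOT s3 = NOT 0 = 1
s6 = s3 NAND s2 = 0 NAND 0 = 1
s7 = s6 NAND c = 1 NAND 1 = 0
s8 = s5 NAND c = 1 NAND 1 = 0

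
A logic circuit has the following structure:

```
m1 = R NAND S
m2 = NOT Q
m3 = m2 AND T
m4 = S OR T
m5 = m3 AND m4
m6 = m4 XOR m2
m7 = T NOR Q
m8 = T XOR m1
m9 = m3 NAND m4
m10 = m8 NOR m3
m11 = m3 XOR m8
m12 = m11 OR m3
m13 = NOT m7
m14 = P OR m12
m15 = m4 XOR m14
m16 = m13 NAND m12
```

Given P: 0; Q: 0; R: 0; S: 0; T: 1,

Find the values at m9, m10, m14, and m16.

m9 = 0, m10 = 0, m14 = 1, m16 = 0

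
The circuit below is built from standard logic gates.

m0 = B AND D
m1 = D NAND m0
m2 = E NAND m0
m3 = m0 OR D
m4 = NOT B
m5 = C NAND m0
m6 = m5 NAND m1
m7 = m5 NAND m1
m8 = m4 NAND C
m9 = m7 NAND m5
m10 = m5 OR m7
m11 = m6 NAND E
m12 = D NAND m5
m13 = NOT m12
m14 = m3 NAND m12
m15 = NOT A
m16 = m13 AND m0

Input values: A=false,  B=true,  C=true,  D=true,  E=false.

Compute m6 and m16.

m0 = B AND D = true AND true = true
m1 = D NAND m0 = true NAND true = false
m5 = C NAND m0 = true NAND true = false
m6 = m5 NAND m1 = false NAND false = true
m12 = D NAND m5 = true NAND false = true
m13 = NOT m12 = NOT true = false
m16 = m13 AND m0 = false AND true = false

m6 = true, m16 = false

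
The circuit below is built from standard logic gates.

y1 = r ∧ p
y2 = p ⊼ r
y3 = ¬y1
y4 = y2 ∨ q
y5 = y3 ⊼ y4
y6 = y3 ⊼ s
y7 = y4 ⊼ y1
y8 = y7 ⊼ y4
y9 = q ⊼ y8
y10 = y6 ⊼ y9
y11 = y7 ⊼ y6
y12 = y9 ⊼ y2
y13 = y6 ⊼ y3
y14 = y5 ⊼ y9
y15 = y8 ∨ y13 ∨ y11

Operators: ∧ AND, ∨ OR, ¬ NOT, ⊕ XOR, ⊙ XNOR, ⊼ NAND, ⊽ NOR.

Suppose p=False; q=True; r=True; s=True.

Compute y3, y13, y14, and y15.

y3 = True, y13 = True, y14 = True, y15 = True

y1 = r AND p = True AND False = False
y2 = p NAND r = False NAND True = True
y3 = NOT y1 = NOT False = True
y4 = y2 OR q = True OR True = True
y5 = y3 NAND y4 = True NAND True = False
y6 = y3 NAND s = True NAND True = False
y7 = y4 NAND y1 = True NAND False = True
y8 = y7 NAND y4 = True NAND True = False
y9 = q NAND y8 = True NAND False = True
y11 = y7 NAND y6 = True NAND False = True
y13 = y6 NAND y3 = False NAND True = True
y14 = y5 NAND y9 = False NAND True = True
y15 = y8 OR y13 OR y11 = False OR True OR True = True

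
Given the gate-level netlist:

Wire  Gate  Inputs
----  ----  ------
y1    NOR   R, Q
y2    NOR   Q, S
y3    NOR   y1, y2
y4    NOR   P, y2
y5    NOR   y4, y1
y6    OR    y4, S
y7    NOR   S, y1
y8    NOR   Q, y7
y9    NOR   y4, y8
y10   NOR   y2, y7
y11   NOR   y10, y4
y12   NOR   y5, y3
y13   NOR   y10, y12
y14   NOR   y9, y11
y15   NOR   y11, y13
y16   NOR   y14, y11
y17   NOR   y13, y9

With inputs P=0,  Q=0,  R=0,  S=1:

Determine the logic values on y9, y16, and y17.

y9 = 0  y16 = 0  y17 = 1

y1 = R NOR Q = 0 NOR 0 = 1
y2 = Q NOR S = 0 NOR 1 = 0
y3 = y1 NOR y2 = 1 NOR 0 = 0
y4 = P NOR y2 = 0 NOR 0 = 1
y5 = y4 NOR y1 = 1 NOR 1 = 0
y7 = S NOR y1 = 1 NOR 1 = 0
y8 = Q NOR y7 = 0 NOR 0 = 1
y9 = y4 NOR y8 = 1 NOR 1 = 0
y10 = y2 NOR y7 = 0 NOR 0 = 1
y11 = y10 NOR y4 = 1 NOR 1 = 0
y12 = y5 NOR y3 = 0 NOR 0 = 1
y13 = y10 NOR y12 = 1 NOR 1 = 0
y14 = y9 NOR y11 = 0 NOR 0 = 1
y16 = y14 NOR y11 = 1 NOR 0 = 0
y17 = y13 NOR y9 = 0 NOR 0 = 1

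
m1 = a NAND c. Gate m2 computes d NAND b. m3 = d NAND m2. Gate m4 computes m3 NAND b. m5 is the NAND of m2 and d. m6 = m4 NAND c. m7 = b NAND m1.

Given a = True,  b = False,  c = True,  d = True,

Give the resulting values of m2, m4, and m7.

m1 = a NAND c = True NAND True = False
m2 = d NAND b = True NAND False = True
m3 = d NAND m2 = True NAND True = False
m4 = m3 NAND b = False NAND False = True
m7 = b NAND m1 = False NAND False = True

m2 = True, m4 = True, m7 = True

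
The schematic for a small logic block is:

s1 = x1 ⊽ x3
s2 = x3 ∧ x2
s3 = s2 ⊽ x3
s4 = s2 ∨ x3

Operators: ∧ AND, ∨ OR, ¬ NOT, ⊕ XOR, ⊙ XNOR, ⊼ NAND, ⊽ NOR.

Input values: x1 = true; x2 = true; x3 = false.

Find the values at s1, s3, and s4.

s1 = false; s3 = true; s4 = false

s1 = x1 NOR x3 = true NOR false = false
s2 = x3 AND x2 = false AND true = false
s3 = s2 NOR x3 = false NOR false = true
s4 = s2 OR x3 = false OR false = false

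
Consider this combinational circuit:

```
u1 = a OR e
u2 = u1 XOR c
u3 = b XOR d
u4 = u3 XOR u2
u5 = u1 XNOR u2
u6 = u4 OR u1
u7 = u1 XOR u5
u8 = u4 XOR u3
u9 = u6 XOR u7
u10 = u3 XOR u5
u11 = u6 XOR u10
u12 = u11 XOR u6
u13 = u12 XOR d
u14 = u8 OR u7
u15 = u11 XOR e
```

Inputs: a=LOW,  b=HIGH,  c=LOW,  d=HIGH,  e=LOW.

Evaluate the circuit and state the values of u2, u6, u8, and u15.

u2 = LOW  u6 = LOW  u8 = LOW  u15 = HIGH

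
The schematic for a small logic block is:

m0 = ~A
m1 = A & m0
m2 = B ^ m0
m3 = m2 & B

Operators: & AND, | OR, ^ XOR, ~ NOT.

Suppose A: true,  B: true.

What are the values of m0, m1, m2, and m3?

m0 = false, m1 = false, m2 = true, m3 = true

m0 = NOT A = NOT true = false
m1 = A AND m0 = true AND false = false
m2 = B XOR m0 = true XOR false = true
m3 = m2 AND B = true AND true = true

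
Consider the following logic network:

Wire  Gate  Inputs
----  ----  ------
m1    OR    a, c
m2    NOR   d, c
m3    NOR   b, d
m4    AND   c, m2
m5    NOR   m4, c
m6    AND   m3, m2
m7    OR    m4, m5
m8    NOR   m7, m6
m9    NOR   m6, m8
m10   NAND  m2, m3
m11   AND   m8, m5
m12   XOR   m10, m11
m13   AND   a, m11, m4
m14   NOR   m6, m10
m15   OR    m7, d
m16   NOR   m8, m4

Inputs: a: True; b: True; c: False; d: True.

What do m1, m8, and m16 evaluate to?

m1 = a OR c = True OR False = True
m2 = d NOR c = True NOR False = False
m3 = b NOR d = True NOR True = False
m4 = c AND m2 = False AND False = False
m5 = m4 NOR c = False NOR False = True
m6 = m3 AND m2 = False AND False = False
m7 = m4 OR m5 = False OR True = True
m8 = m7 NOR m6 = True NOR False = False
m16 = m8 NOR m4 = False NOR False = True

m1 = True, m8 = False, m16 = True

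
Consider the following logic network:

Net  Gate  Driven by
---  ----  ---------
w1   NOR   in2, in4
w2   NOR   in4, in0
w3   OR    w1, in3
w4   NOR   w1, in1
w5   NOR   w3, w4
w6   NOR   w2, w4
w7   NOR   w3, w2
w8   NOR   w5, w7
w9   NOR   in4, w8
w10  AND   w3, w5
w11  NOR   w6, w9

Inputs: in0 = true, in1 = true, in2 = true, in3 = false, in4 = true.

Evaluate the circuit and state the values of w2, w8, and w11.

w2 = false; w8 = false; w11 = false

w1 = in2 NOR in4 = true NOR true = false
w2 = in4 NOR in0 = true NOR true = false
w3 = w1 OR in3 = false OR false = false
w4 = w1 NOR in1 = false NOR true = false
w5 = w3 NOR w4 = false NOR false = true
w6 = w2 NOR w4 = false NOR false = true
w7 = w3 NOR w2 = false NOR false = true
w8 = w5 NOR w7 = true NOR true = false
w9 = in4 NOR w8 = true NOR false = false
w11 = w6 NOR w9 = true NOR false = false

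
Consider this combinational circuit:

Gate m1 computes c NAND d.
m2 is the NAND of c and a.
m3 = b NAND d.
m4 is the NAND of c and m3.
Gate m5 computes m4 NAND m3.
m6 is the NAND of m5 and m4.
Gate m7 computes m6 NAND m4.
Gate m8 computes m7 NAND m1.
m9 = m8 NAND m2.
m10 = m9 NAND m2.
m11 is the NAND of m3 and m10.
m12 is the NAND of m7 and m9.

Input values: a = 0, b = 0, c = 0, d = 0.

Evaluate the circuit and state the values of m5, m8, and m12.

m1 = c NAND d = 0 NAND 0 = 1
m2 = c NAND a = 0 NAND 0 = 1
m3 = b NAND d = 0 NAND 0 = 1
m4 = c NAND m3 = 0 NAND 1 = 1
m5 = m4 NAND m3 = 1 NAND 1 = 0
m6 = m5 NAND m4 = 0 NAND 1 = 1
m7 = m6 NAND m4 = 1 NAND 1 = 0
m8 = m7 NAND m1 = 0 NAND 1 = 1
m9 = m8 NAND m2 = 1 NAND 1 = 0
m12 = m7 NAND m9 = 0 NAND 0 = 1

m5 = 0  m8 = 1  m12 = 1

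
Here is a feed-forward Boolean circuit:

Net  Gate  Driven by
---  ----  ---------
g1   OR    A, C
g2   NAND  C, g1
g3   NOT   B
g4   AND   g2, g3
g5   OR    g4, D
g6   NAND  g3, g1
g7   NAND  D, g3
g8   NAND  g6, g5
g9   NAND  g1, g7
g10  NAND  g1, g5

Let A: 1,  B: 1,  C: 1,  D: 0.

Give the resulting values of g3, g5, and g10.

g3 = 0, g5 = 0, g10 = 1

g1 = A OR C = 1 OR 1 = 1
g2 = C NAND g1 = 1 NAND 1 = 0
g3 = NOT B = NOT 1 = 0
g4 = g2 AND g3 = 0 AND 0 = 0
g5 = g4 OR D = 0 OR 0 = 0
g10 = g1 NAND g5 = 1 NAND 0 = 1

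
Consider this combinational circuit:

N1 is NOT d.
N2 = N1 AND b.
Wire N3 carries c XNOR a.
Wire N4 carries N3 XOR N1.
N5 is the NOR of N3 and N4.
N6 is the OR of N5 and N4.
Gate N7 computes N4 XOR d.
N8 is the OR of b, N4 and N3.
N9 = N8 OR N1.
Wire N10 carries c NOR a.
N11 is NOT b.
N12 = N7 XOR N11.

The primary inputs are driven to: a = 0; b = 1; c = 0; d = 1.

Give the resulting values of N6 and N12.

N1 = NOT d = NOT 1 = 0
N3 = c XNOR a = 0 XNOR 0 = 1
N4 = N3 XOR N1 = 1 XOR 0 = 1
N5 = N3 NOR N4 = 1 NOR 1 = 0
N6 = N5 OR N4 = 0 OR 1 = 1
N7 = N4 XOR d = 1 XOR 1 = 0
N11 = NOT b = NOT 1 = 0
N12 = N7 XOR N11 = 0 XOR 0 = 0

N6 = 1, N12 = 0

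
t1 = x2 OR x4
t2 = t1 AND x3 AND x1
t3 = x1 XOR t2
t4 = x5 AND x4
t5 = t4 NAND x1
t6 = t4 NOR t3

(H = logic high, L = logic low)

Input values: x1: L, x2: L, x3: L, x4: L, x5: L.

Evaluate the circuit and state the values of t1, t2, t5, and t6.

t1 = x2 OR x4 = L OR L = L
t2 = t1 AND x3 AND x1 = L AND L AND L = L
t3 = x1 XOR t2 = L XOR L = L
t4 = x5 AND x4 = L AND L = L
t5 = t4 NAND x1 = L NAND L = H
t6 = t4 NOR t3 = L NOR L = H

t1 = L  t2 = L  t5 = H  t6 = H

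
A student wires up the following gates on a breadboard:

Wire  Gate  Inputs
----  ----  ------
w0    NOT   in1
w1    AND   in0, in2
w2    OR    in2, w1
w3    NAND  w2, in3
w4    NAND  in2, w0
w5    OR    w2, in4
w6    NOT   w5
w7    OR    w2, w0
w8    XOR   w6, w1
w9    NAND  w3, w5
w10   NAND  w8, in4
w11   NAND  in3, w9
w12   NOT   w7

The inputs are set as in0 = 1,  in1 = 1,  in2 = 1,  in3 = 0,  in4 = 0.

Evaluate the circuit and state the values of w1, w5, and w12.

w1 = 1, w5 = 1, w12 = 0

w0 = NOT in1 = NOT 1 = 0
w1 = in0 AND in2 = 1 AND 1 = 1
w2 = in2 OR w1 = 1 OR 1 = 1
w5 = w2 OR in4 = 1 OR 0 = 1
w7 = w2 OR w0 = 1 OR 0 = 1
w12 = NOT w7 = NOT 1 = 0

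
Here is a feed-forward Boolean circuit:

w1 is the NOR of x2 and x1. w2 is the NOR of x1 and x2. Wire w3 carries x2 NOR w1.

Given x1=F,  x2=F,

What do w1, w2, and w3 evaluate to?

w1 = T, w2 = T, w3 = F

w1 = x2 NOR x1 = F NOR F = T
w2 = x1 NOR x2 = F NOR F = T
w3 = x2 NOR w1 = F NOR T = F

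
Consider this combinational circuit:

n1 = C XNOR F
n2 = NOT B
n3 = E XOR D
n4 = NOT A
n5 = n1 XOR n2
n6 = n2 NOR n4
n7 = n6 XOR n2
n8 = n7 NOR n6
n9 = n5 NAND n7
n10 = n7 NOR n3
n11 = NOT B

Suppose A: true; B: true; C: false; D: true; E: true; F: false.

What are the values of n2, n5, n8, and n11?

n1 = C XNOR F = false XNOR false = true
n2 = NOT B = NOT true = false
n4 = NOT A = NOT true = false
n5 = n1 XOR n2 = true XOR false = true
n6 = n2 NOR n4 = false NOR false = true
n7 = n6 XOR n2 = true XOR false = true
n8 = n7 NOR n6 = true NOR true = false
n11 = NOT B = NOT true = false

n2 = false, n5 = true, n8 = false, n11 = false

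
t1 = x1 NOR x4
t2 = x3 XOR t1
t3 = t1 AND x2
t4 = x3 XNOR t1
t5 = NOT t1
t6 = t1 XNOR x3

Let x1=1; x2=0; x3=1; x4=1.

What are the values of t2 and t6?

t1 = x1 NOR x4 = 1 NOR 1 = 0
t2 = x3 XOR t1 = 1 XOR 0 = 1
t6 = t1 XNOR x3 = 0 XNOR 1 = 0

t2 = 1  t6 = 0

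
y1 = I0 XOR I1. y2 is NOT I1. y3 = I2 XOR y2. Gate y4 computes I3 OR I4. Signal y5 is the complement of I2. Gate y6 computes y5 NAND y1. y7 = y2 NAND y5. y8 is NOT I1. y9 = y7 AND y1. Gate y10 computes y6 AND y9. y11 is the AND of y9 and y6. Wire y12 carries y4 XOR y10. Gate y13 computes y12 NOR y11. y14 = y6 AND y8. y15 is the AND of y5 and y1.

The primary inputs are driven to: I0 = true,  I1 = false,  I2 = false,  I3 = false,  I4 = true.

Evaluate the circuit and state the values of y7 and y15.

y1 = I0 XOR I1 = true XOR false = true
y2 = NOT I1 = NOT false = true
y5 = NOT I2 = NOT false = true
y7 = y2 NAND y5 = true NAND true = false
y15 = y5 AND y1 = true AND true = true

y7 = false  y15 = true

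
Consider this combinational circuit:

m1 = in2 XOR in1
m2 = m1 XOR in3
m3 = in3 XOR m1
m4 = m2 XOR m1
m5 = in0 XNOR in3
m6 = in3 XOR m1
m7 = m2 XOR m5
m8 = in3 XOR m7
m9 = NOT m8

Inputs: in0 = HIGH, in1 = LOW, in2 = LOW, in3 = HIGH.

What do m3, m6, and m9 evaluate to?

m3 = HIGH, m6 = HIGH, m9 = LOW

m1 = in2 XOR in1 = LOW XOR LOW = LOW
m2 = m1 XOR in3 = LOW XOR HIGH = HIGH
m3 = in3 XOR m1 = HIGH XOR LOW = HIGH
m5 = in0 XNOR in3 = HIGH XNOR HIGH = HIGH
m6 = in3 XOR m1 = HIGH XOR LOW = HIGH
m7 = m2 XOR m5 = HIGH XOR HIGH = LOW
m8 = in3 XOR m7 = HIGH XOR LOW = HIGH
m9 = NOT m8 = NOT HIGH = LOW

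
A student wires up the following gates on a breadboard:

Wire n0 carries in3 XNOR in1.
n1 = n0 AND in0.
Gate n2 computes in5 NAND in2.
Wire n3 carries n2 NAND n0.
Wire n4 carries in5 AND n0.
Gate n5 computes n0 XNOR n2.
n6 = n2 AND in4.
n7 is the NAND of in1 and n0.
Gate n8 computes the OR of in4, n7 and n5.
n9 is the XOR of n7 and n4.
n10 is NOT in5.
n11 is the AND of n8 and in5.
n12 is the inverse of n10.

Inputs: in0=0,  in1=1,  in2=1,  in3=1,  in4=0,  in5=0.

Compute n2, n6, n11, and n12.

n0 = in3 XNOR in1 = 1 XNOR 1 = 1
n2 = in5 NAND in2 = 0 NAND 1 = 1
n5 = n0 XNOR n2 = 1 XNOR 1 = 1
n6 = n2 AND in4 = 1 AND 0 = 0
n7 = in1 NAND n0 = 1 NAND 1 = 0
n8 = in4 OR n7 OR n5 = 0 OR 0 OR 1 = 1
n10 = NOT in5 = NOT 0 = 1
n11 = n8 AND in5 = 1 AND 0 = 0
n12 = NOT n10 = NOT 1 = 0

n2 = 1, n6 = 0, n11 = 0, n12 = 0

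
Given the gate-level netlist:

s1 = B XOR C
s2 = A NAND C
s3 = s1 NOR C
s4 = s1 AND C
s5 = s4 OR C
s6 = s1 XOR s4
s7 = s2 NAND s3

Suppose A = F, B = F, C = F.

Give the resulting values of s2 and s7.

s1 = B XOR C = F XOR F = F
s2 = A NAND C = F NAND F = T
s3 = s1 NOR C = F NOR F = T
s7 = s2 NAND s3 = T NAND T = F

s2 = T, s7 = F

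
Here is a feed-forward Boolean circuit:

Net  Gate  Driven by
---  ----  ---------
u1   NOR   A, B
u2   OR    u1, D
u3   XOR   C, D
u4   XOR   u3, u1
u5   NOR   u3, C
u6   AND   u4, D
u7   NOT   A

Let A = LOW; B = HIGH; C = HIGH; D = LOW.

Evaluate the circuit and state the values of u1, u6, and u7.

u1 = LOW  u6 = LOW  u7 = HIGH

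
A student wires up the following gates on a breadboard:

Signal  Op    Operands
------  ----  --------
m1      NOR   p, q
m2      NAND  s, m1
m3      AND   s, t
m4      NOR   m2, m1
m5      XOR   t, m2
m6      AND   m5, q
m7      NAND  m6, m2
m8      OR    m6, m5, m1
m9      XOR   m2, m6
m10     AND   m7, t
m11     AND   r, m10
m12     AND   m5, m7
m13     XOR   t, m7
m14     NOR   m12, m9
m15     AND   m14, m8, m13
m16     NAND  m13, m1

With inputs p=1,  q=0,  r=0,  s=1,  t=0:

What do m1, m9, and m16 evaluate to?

m1 = p NOR q = 1 NOR 0 = 0
m2 = s NAND m1 = 1 NAND 0 = 1
m5 = t XOR m2 = 0 XOR 1 = 1
m6 = m5 AND q = 1 AND 0 = 0
m7 = m6 NAND m2 = 0 NAND 1 = 1
m9 = m2 XOR m6 = 1 XOR 0 = 1
m13 = t XOR m7 = 0 XOR 1 = 1
m16 = m13 NAND m1 = 1 NAND 0 = 1

m1 = 0; m9 = 1; m16 = 1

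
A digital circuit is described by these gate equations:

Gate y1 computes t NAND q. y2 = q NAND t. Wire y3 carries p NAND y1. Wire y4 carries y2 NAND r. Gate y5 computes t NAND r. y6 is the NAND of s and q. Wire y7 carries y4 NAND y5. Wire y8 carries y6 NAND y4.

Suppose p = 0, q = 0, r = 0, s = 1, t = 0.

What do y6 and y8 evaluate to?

y2 = q NAND t = 0 NAND 0 = 1
y4 = y2 NAND r = 1 NAND 0 = 1
y6 = s NAND q = 1 NAND 0 = 1
y8 = y6 NAND y4 = 1 NAND 1 = 0

y6 = 1, y8 = 0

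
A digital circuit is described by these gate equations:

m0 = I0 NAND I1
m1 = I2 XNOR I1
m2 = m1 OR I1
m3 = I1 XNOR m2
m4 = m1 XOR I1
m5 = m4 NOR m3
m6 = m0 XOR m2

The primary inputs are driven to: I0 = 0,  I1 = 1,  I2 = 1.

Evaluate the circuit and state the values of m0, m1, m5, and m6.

m0 = I0 NAND I1 = 0 NAND 1 = 1
m1 = I2 XNOR I1 = 1 XNOR 1 = 1
m2 = m1 OR I1 = 1 OR 1 = 1
m3 = I1 XNOR m2 = 1 XNOR 1 = 1
m4 = m1 XOR I1 = 1 XOR 1 = 0
m5 = m4 NOR m3 = 0 NOR 1 = 0
m6 = m0 XOR m2 = 1 XOR 1 = 0

m0 = 1, m1 = 1, m5 = 0, m6 = 0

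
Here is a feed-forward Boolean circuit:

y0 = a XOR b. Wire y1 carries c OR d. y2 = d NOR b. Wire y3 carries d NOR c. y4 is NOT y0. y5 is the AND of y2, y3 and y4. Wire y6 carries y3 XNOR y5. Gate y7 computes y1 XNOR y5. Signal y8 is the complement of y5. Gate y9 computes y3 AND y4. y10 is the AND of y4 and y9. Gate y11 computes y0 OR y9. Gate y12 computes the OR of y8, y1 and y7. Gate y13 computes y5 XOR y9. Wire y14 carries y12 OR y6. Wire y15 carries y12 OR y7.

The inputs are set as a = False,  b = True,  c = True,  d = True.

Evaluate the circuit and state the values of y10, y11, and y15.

y10 = False, y11 = True, y15 = True

y0 = a XOR b = False XOR True = True
y1 = c OR d = True OR True = True
y2 = d NOR b = True NOR True = False
y3 = d NOR c = True NOR True = False
y4 = NOT y0 = NOT True = False
y5 = y2 AND y3 AND y4 = False AND False AND False = False
y7 = y1 XNOR y5 = True XNOR False = False
y8 = NOT y5 = NOT False = True
y9 = y3 AND y4 = False AND False = False
y10 = y4 AND y9 = False AND False = False
y11 = y0 OR y9 = True OR False = True
y12 = y8 OR y1 OR y7 = True OR True OR False = True
y15 = y12 OR y7 = True OR False = True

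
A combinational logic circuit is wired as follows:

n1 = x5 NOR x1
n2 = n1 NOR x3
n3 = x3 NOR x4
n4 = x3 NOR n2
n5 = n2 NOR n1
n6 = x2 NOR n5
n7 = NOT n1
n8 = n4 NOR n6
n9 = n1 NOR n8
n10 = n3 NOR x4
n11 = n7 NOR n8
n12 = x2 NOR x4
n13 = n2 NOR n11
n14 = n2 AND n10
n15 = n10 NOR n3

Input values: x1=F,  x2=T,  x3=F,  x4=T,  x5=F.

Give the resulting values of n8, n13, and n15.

n1 = x5 NOR x1 = F NOR F = T
n2 = n1 NOR x3 = T NOR F = F
n3 = x3 NOR x4 = F NOR T = F
n4 = x3 NOR n2 = F NOR F = T
n5 = n2 NOR n1 = F NOR T = F
n6 = x2 NOR n5 = T NOR F = F
n7 = NOT n1 = NOT T = F
n8 = n4 NOR n6 = T NOR F = F
n10 = n3 NOR x4 = F NOR T = F
n11 = n7 NOR n8 = F NOR F = T
n13 = n2 NOR n11 = F NOR T = F
n15 = n10 NOR n3 = F NOR F = T

n8 = F, n13 = F, n15 = T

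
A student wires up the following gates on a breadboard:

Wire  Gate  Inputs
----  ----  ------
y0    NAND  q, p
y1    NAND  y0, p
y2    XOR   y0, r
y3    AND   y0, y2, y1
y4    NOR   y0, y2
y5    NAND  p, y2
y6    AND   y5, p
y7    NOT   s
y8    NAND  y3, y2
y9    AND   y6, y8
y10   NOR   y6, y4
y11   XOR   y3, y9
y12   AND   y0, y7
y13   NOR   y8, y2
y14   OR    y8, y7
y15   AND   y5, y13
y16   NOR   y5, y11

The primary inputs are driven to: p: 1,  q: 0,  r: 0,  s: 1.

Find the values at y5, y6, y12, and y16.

y5 = 0, y6 = 0, y12 = 0, y16 = 1

y0 = q NAND p = 0 NAND 1 = 1
y1 = y0 NAND p = 1 NAND 1 = 0
y2 = y0 XOR r = 1 XOR 0 = 1
y3 = y0 AND y2 AND y1 = 1 AND 1 AND 0 = 0
y5 = p NAND y2 = 1 NAND 1 = 0
y6 = y5 AND p = 0 AND 1 = 0
y7 = NOT s = NOT 1 = 0
y8 = y3 NAND y2 = 0 NAND 1 = 1
y9 = y6 AND y8 = 0 AND 1 = 0
y11 = y3 XOR y9 = 0 XOR 0 = 0
y12 = y0 AND y7 = 1 AND 0 = 0
y16 = y5 NOR y11 = 0 NOR 0 = 1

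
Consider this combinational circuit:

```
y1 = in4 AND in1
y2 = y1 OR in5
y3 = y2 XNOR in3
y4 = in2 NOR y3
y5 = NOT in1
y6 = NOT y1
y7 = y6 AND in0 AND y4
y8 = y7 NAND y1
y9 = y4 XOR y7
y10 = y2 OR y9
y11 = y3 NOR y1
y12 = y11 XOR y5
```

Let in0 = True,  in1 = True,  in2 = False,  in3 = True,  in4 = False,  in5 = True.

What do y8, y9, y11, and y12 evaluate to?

y8 = True  y9 = False  y11 = False  y12 = False

y1 = in4 AND in1 = False AND True = False
y2 = y1 OR in5 = False OR True = True
y3 = y2 XNOR in3 = True XNOR True = True
y4 = in2 NOR y3 = False NOR True = False
y5 = NOT in1 = NOT True = False
y6 = NOT y1 = NOT False = True
y7 = y6 AND in0 AND y4 = True AND True AND False = False
y8 = y7 NAND y1 = False NAND False = True
y9 = y4 XOR y7 = False XOR False = False
y11 = y3 NOR y1 = True NOR False = False
y12 = y11 XOR y5 = False XOR False = False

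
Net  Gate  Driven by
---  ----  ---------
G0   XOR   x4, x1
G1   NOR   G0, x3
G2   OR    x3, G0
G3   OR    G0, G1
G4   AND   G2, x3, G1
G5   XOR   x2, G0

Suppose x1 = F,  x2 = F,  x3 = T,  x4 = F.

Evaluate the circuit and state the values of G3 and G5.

G0 = x4 XOR x1 = F XOR F = F
G1 = G0 NOR x3 = F NOR T = F
G3 = G0 OR G1 = F OR F = F
G5 = x2 XOR G0 = F XOR F = F

G3 = F, G5 = F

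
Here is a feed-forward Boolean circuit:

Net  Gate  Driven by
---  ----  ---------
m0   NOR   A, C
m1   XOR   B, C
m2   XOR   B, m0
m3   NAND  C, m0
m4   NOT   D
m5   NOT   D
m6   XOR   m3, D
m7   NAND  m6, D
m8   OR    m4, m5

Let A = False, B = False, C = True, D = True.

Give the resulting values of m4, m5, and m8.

m4 = False, m5 = False, m8 = False

m4 = NOT D = NOT True = False
m5 = NOT D = NOT True = False
m8 = m4 OR m5 = False OR False = False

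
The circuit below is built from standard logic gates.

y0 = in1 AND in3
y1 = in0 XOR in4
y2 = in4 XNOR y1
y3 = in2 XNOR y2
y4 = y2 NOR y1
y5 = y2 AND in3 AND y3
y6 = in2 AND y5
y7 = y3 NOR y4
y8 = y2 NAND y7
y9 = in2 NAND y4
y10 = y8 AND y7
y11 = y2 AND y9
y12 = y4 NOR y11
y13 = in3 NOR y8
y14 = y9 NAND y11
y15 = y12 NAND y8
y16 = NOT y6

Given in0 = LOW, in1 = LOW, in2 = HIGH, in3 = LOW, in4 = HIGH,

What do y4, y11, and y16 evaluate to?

y4 = LOW; y11 = HIGH; y16 = HIGH

y1 = in0 XOR in4 = LOW XOR HIGH = HIGH
y2 = in4 XNOR y1 = HIGH XNOR HIGH = HIGH
y3 = in2 XNOR y2 = HIGH XNOR HIGH = HIGH
y4 = y2 NOR y1 = HIGH NOR HIGH = LOW
y5 = y2 AND in3 AND y3 = HIGH AND LOW AND HIGH = LOW
y6 = in2 AND y5 = HIGH AND LOW = LOW
y9 = in2 NAND y4 = HIGH NAND LOW = HIGH
y11 = y2 AND y9 = HIGH AND HIGH = HIGH
y16 = NOT y6 = NOT LOW = HIGH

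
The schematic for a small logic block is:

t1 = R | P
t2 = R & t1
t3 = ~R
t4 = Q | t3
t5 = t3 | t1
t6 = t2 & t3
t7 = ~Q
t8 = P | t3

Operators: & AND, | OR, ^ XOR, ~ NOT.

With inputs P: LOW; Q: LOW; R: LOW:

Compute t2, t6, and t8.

t2 = LOW, t6 = LOW, t8 = HIGH

t1 = R OR P = LOW OR LOW = LOW
t2 = R AND t1 = LOW AND LOW = LOW
t3 = NOT R = NOT LOW = HIGH
t6 = t2 AND t3 = LOW AND HIGH = LOW
t8 = P OR t3 = LOW OR HIGH = HIGH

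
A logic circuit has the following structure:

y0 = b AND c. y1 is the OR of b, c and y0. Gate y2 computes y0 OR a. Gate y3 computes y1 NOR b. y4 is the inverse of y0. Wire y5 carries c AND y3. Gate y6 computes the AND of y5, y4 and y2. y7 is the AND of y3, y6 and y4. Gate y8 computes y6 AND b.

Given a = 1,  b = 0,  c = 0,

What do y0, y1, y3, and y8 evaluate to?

y0 = 0; y1 = 0; y3 = 1; y8 = 0

y0 = b AND c = 0 AND 0 = 0
y1 = b OR c OR y0 = 0 OR 0 OR 0 = 0
y2 = y0 OR a = 0 OR 1 = 1
y3 = y1 NOR b = 0 NOR 0 = 1
y4 = NOT y0 = NOT 0 = 1
y5 = c AND y3 = 0 AND 1 = 0
y6 = y5 AND y4 AND y2 = 0 AND 1 AND 1 = 0
y8 = y6 AND b = 0 AND 0 = 0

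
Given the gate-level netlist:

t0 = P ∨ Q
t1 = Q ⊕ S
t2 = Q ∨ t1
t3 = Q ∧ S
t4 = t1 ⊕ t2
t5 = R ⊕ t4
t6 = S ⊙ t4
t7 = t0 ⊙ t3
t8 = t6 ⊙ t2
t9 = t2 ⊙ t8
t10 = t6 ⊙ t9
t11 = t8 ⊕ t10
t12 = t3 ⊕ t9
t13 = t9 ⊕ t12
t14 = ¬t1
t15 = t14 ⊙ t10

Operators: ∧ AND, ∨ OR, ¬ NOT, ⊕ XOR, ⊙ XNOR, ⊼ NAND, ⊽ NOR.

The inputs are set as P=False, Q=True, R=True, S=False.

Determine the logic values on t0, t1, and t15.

t0 = P OR Q = False OR True = True
t1 = Q XOR S = True XOR False = True
t2 = Q OR t1 = True OR True = True
t4 = t1 XOR t2 = True XOR True = False
t6 = S XNOR t4 = False XNOR False = True
t8 = t6 XNOR t2 = True XNOR True = True
t9 = t2 XNOR t8 = True XNOR True = True
t10 = t6 XNOR t9 = True XNOR True = True
t14 = NOT t1 = NOT True = False
t15 = t14 XNOR t10 = False XNOR True = False

t0 = True, t1 = True, t15 = False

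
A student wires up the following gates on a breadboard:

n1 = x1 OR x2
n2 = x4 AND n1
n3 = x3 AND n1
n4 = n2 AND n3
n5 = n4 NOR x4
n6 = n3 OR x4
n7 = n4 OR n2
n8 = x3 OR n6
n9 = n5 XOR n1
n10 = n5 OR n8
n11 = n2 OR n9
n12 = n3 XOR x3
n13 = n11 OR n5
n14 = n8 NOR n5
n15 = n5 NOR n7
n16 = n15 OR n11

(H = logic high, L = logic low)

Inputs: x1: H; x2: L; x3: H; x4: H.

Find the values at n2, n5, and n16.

n2 = H, n5 = L, n16 = H

n1 = x1 OR x2 = H OR L = H
n2 = x4 AND n1 = H AND H = H
n3 = x3 AND n1 = H AND H = H
n4 = n2 AND n3 = H AND H = H
n5 = n4 NOR x4 = H NOR H = L
n7 = n4 OR n2 = H OR H = H
n9 = n5 XOR n1 = L XOR H = H
n11 = n2 OR n9 = H OR H = H
n15 = n5 NOR n7 = L NOR H = L
n16 = n15 OR n11 = L OR H = H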